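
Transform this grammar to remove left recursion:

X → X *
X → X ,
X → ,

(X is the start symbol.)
X → , X'
X' → * X'
X' → , X'
X' → ε

X is directly left-recursive. The standard transformation for
  A → A α₁ | ... | A α_m | β₁ | ... | β_n
is
  A  → β₁ A' | ... | β_n A'
  A' → α₁ A' | ... | α_m A' | ε

X → , becomes X → , X'
X → X * becomes X' → * X'
X → X , becomes X' → , X'
Add X' → ε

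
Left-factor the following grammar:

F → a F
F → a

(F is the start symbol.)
F → a F'
F' → F
F' → ε

Left-factoring transforms A → αβ₁ | αβ₂ into A → αA' and A' → β₁ | β₂
(α is the longest common prefix among the alternatives). Repeat until
no nonterminal has two alternatives with a common prefix.

Round 1: F has alternatives sharing prefix 'a'. Introduce F': F → a F'
  Add: F' → F
  Add: F' → ε

No remaining common prefixes — done.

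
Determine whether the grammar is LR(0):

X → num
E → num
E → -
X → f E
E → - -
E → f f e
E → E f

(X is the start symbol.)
Augment with X' → X and build the canonical LR(0) collection (I0 = CLOSURE({[X' → . X]}), then GOTO on every symbol after a dot until no new states appear). It has 12 states:
  I0: { [X → . f E], [X → . num], [X' → . X] }  — shift
  I1: { [X' → X .] }  — accept
  I2: { [E → . - -], [E → . -], [E → . E f], [E → . f f e], [E → . num], [X → f . E] }  — shift
  I3: { [X → num .] }  — reduce
  I4: { [E → - . -], [E → - .] }  — shift, reduce
  I5: { [E → E . f], [X → f E .] }  — shift, reduce
  I6: { [E → f . f e] }  — shift
  I7: { [E → num .] }  — reduce
  I8: { [E → f f . e] }  — shift
  I9: { [E → f f e .] }  — reduce
  I10: { [E → E f .] }  — reduce
  I11: { [E → - - .] }  — reduce

Conflict in state I4:
  Shift-reduce conflict between [E → - .] and [E → - . -]
So the grammar is NOT LR(0).

Answer: No. Shift-reduce conflict between [E → - .] and [E → - . -]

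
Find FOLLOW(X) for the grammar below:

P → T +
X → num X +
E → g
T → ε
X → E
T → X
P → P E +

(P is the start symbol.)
{ '+' }

To compute FOLLOW(X), find every occurrence of X on a right-hand side N → α X β: add FIRST(β) \ {ε}, and if β is empty or nullable also add FOLLOW(N). Iterate to a fixed point.

In X → num X +: X is followed by '+', add FIRST('+') \ {ε} = { '+' }
In T → X: X is at the end, add FOLLOW(T)

The FOLLOW sets referred to above (computed the same way, to a fixed point):
  FOLLOW(T) = { '+' }

Taking the union: FOLLOW(X) = { '+' }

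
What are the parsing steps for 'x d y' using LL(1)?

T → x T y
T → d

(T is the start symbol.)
Stack is shown with the top on the left.

Stack    Input    Action
------------------------
T $      x d y $  output T → x T y
x T y $  x d y $  match 'x'
T y $    d y $    output T → d
d y $    d y $    match 'd'
y $      y $      match 'y'
$        $        accept

The string is accepted.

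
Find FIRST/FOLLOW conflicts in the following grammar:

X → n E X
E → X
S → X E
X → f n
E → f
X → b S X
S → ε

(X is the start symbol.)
Yes. S → X E with FOLLOW(S) on { 'b', 'f', 'n' }

Nullable non-terminals: S.
FIRST sets used below: FIRST(X) = { 'b', 'f', 'n' }

S: nullable alternative(s) S → ε; FOLLOW(S) = { 'b', 'f', 'n' }
  S → X E: FIRST \ {ε} = { 'b', 'f', 'n' } — overlaps FOLLOW(S) on { 'b', 'f', 'n' }: CONFLICT
  S → ε: FIRST \ {ε} = { } — this is the only nullable alternative, skip

E, X have no nullable alternative, so no FIRST/FOLLOW check is needed there.

So the grammar has 1 FIRST/FOLLOW conflict (marked CONFLICT above).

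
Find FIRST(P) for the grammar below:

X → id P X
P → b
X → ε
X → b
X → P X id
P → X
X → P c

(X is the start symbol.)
To compute FIRST(P), examine every production with P on the left-hand side, reading each right-hand side left to right until a non-nullable symbol is reached.

FIRST sets of the other non-terminals involved (by the same procedure, iterated to a fixed point):
  FIRST(X) = { 'b', 'c', 'id', ε }

From P → b:
  - b is a terminal: add 'b' and stop
From P → X:
  - X is a non-terminal: add FIRST(X) \ {ε} = { 'b', 'c', 'id' }
    X is nullable and nothing follows, so the whole right-hand side can vanish: ε ∈ FIRST(P)

Collecting: FIRST(P) = { 'b', 'c', 'id', ε }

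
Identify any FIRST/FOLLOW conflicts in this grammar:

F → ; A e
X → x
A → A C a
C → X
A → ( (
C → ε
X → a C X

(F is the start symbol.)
A FIRST/FOLLOW conflict occurs when a non-terminal N has a nullable alternative N → β (β ⇒* ε) and another alternative N → α with FIRST(α) ∩ FOLLOW(N) ≠ ∅: on such a lookahead the parser cannot decide between expanding α and letting N vanish via β.

Nullable non-terminals: C.
FIRST sets used below: FIRST(X) = { 'a', 'x' }

C: nullable alternative(s) C → ε; FOLLOW(C) = { 'a', 'x' }
  C → X: FIRST \ {ε} = { 'a', 'x' } — overlaps FOLLOW(C) on { 'a', 'x' }: CONFLICT
  C → ε: FIRST \ {ε} = { } — this is the only nullable alternative, skip

A, F, X have no nullable alternative, so no FIRST/FOLLOW check is needed there.

So the grammar has 1 FIRST/FOLLOW conflict (marked CONFLICT above).

Answer: Yes. C → X with FOLLOW(C) on { 'a', 'x' }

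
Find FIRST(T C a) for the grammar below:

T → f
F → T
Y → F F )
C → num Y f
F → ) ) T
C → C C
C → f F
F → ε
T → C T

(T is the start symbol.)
{ 'f', 'num' }

FIRST sets of the non-terminals involved (from the grammar, by fixed-point iteration):
  FIRST(T) = { 'f', 'num' }

To compute FIRST(T C a), process the symbols left to right:
Symbol T is a non-terminal. Add FIRST(T) \ {ε} = { 'f', 'num' }
T is not nullable (ε ∉ FIRST(T)), so stop here.
FIRST(T C a) = { 'f', 'num' }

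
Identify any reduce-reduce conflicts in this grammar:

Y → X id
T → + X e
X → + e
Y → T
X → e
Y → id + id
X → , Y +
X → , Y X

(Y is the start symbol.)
A reduce-reduce conflict occurs when an LR(0) state has two complete items [A → α .] and [B → β .] — both call for a reduction, and with no lookahead the parser cannot choose between them.

Augment with Y' → Y and build the canonical LR(0) collection (I0 = CLOSURE({[Y' → . Y]}), then GOTO on every symbol after a dot until no new states appear). It has 19 states:
  I0: { [T → . + X e], [X → . + e], [X → . , Y +], [X → . , Y X], [X → . e], [Y → . T], [Y → . X id], [Y → . id + id], [Y' → . Y] }  — shift
  I1: { [T → + . X e], [X → + . e], [X → . + e], [X → . , Y +], [X → . , Y X], [X → . e] }  — shift
  I2: { [T → . + X e], [X → , . Y +], [X → , . Y X], [X → . + e], [X → . , Y +], [X → . , Y X], [X → . e], [Y → . T], [Y → . X id], [Y → . id + id] }  — shift
  I3: { [Y → T .] }  — reduce
  I4: { [Y → X . id] }  — shift
  I5: { [Y' → Y .] }  — accept
  I6: { [X → e .] }  — reduce
  I7: { [Y → id . + id] }  — shift
  I8: { [Y → id + . id] }  — shift
  I9: { [Y → id + id .] }  — reduce
  I10: { [Y → X id .] }  — reduce
  I11: { [X → , Y . +], [X → , Y . X], [X → . + e], [X → . , Y +], [X → . , Y X], [X → . e] }  — shift
  I12: { [X → + . e], [X → , Y + .] }  — shift, reduce
  I13: { [X → , Y X .] }  — reduce
  I14: { [X → + e .] }  — reduce
  I15: { [X → + . e] }  — shift
  I16: { [T → + X . e] }  — shift
  I17: { [X → + e .], [X → e .] }  — 2 reduces
  I18: { [T → + X e .] }  — reduce

I17 contains complete items [X → + e .], [X → e .] — reduce-reduce conflict.

Answer: Yes — I17: [X → + e .] vs [X → e .]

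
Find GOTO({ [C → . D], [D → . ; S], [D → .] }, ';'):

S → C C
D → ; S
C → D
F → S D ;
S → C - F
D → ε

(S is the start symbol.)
GOTO(I, ';') = CLOSURE({ [A → αX.β] : [A → α.Xβ] ∈ I, X = ';' })

Items with dot before ';', with the dot advanced:
  [D → . ; S] → [D → ; . S]
Closure of the advanced items:
  [D → ; . S] has the dot before S: add [S → . C C], [S → . C - F]
  [S → . C C] has the dot before C: add [C → . D]
  [C → . D] has the dot before D: add [D → . ; S], [D → .]

GOTO = { [C → . D], [D → . ; S], [D → .], [D → ; . S], [S → . C - F], [S → . C C] }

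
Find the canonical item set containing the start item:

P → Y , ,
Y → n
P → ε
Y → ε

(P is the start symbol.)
First, augment the grammar with P' → P
I₀ = CLOSURE({ [P' → . P] }):
  [P' → . P] has the dot before P: add [P → . Y , ,], [P → .]
  [P → . Y , ,] has the dot before Y: add [Y → . n], [Y → .]
No further items can be added.

I₀ = { [P → . Y , ,], [P → .], [P' → . P], [Y → . n], [Y → .] }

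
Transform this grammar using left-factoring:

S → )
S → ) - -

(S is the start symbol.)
S → ) S'
S' → ε
S' → - -

Left-factoring transforms A → αβ₁ | αβ₂ into A → αA' and A' → β₁ | β₂
(α is the longest common prefix among the alternatives). Repeat until
no nonterminal has two alternatives with a common prefix.

Round 1: S has alternatives sharing prefix ')'. Introduce S': S → ) S'
  Add: S' → ε
  Add: S' → - -

No remaining common prefixes — done.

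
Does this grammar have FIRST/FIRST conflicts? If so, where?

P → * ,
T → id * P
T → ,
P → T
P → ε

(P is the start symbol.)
No FIRST/FIRST conflicts.

A FIRST/FIRST conflict occurs when two productions N → α and N → β for the same non-terminal have FIRST(α) ∩ FIRST(β) ≠ ∅ (with ε ∈ FIRST of a nullable right-hand side, so two nullable alternatives also conflict).

FIRST sets of the non-terminals at (or reachable through a nullable prefix from) the front of some alternative:
  FIRST(T) = { ',', 'id' }

Productions for P:
  P → * ,: FIRST = { '*' }
  P → T: FIRST = { ',', 'id' }
  P → ε: FIRST = { ε }
Productions for T:
  T → id * P: FIRST = { 'id' }
  T → ,: FIRST = { ',' }

All alternatives of each non-terminal have pairwise disjoint FIRST sets.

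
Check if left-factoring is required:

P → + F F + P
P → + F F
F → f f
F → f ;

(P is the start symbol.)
Left-factoring is needed when two productions for the same non-terminal
share a common prefix on the right-hand side.

Productions for P:
  P → + F F + P
  P → + F F
Productions for F:
  F → f f
  F → f ;

Found common prefix '+ F F' in productions for P
Found common prefix 'f' in productions for F

Answer: Yes, P has productions with common prefix '+ F F'; F has productions with common prefix 'f'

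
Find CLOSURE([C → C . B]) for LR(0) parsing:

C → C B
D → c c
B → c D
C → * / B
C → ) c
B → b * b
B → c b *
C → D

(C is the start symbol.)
{ [B → . b * b], [B → . c D], [B → . c b *], [C → C . B] }

To compute CLOSURE, for each item [A → α.Bβ] where B is a non-terminal, add [B → .γ] for all productions B → γ; repeat for the newly added items until nothing changes.

Start with: [C → C . B]
  [C → C . B] has the dot before B: add [B → . c D], [B → . b * b], [B → . c b *]
No further items can be added.

CLOSURE = { [B → . b * b], [B → . c D], [B → . c b *], [C → C . B] }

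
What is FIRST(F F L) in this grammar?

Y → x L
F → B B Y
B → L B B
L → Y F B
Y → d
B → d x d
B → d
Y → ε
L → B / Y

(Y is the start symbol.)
FIRST sets of the non-terminals involved (from the grammar, by fixed-point iteration):
  FIRST(F) = { 'd', 'x' }

To compute FIRST(F F L), process the symbols left to right:
Symbol F is a non-terminal. Add FIRST(F) \ {ε} = { 'd', 'x' }
F is not nullable (ε ∉ FIRST(F)), so stop here.
FIRST(F F L) = { 'd', 'x' }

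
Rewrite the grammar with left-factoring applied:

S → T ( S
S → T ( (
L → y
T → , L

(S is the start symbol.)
Left-factoring transforms A → αβ₁ | αβ₂ into A → αA' and A' → β₁ | β₂
(α is the longest common prefix among the alternatives). Repeat until
no nonterminal has two alternatives with a common prefix.

Round 1: S has alternatives sharing prefix 'T ('. Introduce S': S → T ( S'
  Add: S' → S
  Add: S' → (

No remaining common prefixes — done.

Resulting grammar:
S → T ( S'
S' → S
S' → (
L → y
T → , L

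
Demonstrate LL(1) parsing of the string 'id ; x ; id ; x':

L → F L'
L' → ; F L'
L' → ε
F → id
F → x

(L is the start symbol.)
LL(1) parsing maintains a stack (initially the start symbol over $) and the input. At each step: if the stack top is a terminal, match it against the current input token; if it is a non-terminal N, replace it with the RHS of M[N, lookahead] (the unique production whose predict set contains the lookahead).

Stack is shown with the top on the left.

Stack     Input              Action
-----------------------------------
L $       id ; x ; id ; x $  output L → F L'
F L' $    id ; x ; id ; x $  output F → id
id L' $   id ; x ; id ; x $  match 'id'
L' $      ; x ; id ; x $     output L' → ; F L'
; F L' $  ; x ; id ; x $     match ';'
F L' $    x ; id ; x $       output F → x
x L' $    x ; id ; x $       match 'x'
L' $      ; id ; x $         output L' → ; F L'
; F L' $  ; id ; x $         match ';'
F L' $    id ; x $           output F → id
id L' $   id ; x $           match 'id'
L' $      ; x $              output L' → ; F L'
; F L' $  ; x $              match ';'
F L' $    x $                output F → x
x L' $    x $                match 'x'
L' $      $                  output L' → ε
$         $                  accept

The string is accepted.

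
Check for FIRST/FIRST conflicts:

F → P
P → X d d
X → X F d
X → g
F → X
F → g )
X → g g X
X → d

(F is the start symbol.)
Yes. F → P / F → X on { 'd', 'g' }; F → P / F → g ')' on { 'g' }; F → X / F → g ')' on { 'g' }; X → X F d / X → g on { 'g' }; X → X F d / X → g g X on { 'g' }; X → X F d / X → d on { 'd' }; X → g / X → g g X on { 'g' }

A FIRST/FIRST conflict occurs when two productions N → α and N → β for the same non-terminal have FIRST(α) ∩ FIRST(β) ≠ ∅ (with ε ∈ FIRST of a nullable right-hand side, so two nullable alternatives also conflict).

FIRST sets of the non-terminals at (or reachable through a nullable prefix from) the front of some alternative:
  FIRST(P) = { 'd', 'g' }
  FIRST(X) = { 'd', 'g' }

Productions for F:
  F → P: FIRST = { 'd', 'g' }
  F → X: FIRST = { 'd', 'g' }
  F → g ): FIRST = { 'g' }
Productions for X:
  X → X F d: FIRST = { 'd', 'g' }
  X → g: FIRST = { 'g' }
  X → g g X: FIRST = { 'g' }
  X → d: FIRST = { 'd' }
P has only one production, so no FIRST/FIRST conflict is possible there.

Conflict for F: F → P and F → X
  Overlap: { 'd', 'g' }
Conflict for F: F → P and F → g )
  Overlap: { 'g' }
Conflict for F: F → X and F → g )
  Overlap: { 'g' }
Conflict for X: X → X F d and X → g
  Overlap: { 'g' }
Conflict for X: X → X F d and X → g g X
  Overlap: { 'g' }
Conflict for X: X → X F d and X → d
  Overlap: { 'd' }
Conflict for X: X → g and X → g g X
  Overlap: { 'g' }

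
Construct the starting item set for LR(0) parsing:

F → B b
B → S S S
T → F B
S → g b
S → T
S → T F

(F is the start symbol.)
{ [B → . S S S], [F → . B b], [F' → . F], [S → . T F], [S → . T], [S → . g b], [T → . F B] }

First, augment the grammar with F' → F
I₀ = CLOSURE({ [F' → . F] }):
  [F' → . F] has the dot before F: add [F → . B b]
  [F → . B b] has the dot before B: add [B → . S S S]
  [B → . S S S] has the dot before S: add [S → . g b], [S → . T], [S → . T F]
  [S → . T] has the dot before T: add [T → . F B]
No further items can be added.

I₀ = { [B → . S S S], [F → . B b], [F' → . F], [S → . T F], [S → . T], [S → . g b], [T → . F B] }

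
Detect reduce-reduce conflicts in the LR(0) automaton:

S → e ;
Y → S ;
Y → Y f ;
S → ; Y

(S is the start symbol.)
Augment with S' → S and build the canonical LR(0) collection (I0 = CLOSURE({[S' → . S]}), then GOTO on every symbol after a dot until no new states appear). It has 10 states:
  I0: { [S → . ; Y], [S → . e ;], [S' → . S] }  — shift
  I1: { [S → . ; Y], [S → . e ;], [S → ; . Y], [Y → . S ;], [Y → . Y f ;] }  — shift
  I2: { [S' → S .] }  — accept
  I3: { [S → e . ;] }  — shift
  I4: { [S → e ; .] }  — reduce
  I5: { [Y → S . ;] }  — shift
  I6: { [S → ; Y .], [Y → Y . f ;] }  — shift, reduce
  I7: { [Y → Y f . ;] }  — shift
  I8: { [Y → Y f ; .] }  — reduce
  I9: { [Y → S ; .] }  — reduce

No state contains more than one complete item.

Answer: No reduce-reduce conflicts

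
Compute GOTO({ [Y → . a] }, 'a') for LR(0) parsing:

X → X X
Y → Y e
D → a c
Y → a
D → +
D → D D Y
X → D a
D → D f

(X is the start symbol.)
GOTO(I, 'a') = CLOSURE({ [A → αX.β] : [A → α.Xβ] ∈ I, X = 'a' })

Items with dot before 'a', with the dot advanced:
  [Y → . a] → [Y → a .]
Closure adds nothing (no advanced item has the dot before a non-terminal).

GOTO = { [Y → a .] }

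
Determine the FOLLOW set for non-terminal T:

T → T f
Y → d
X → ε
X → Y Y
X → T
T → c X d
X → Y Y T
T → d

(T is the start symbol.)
To compute FOLLOW(T), find every occurrence of T on a right-hand side N → α T β: add FIRST(β) \ {ε}, and if β is empty or nullable also add FOLLOW(N). Iterate to a fixed point.

T is the start symbol, so $ ∈ FOLLOW(T).
In T → T f: T is followed by f, add FIRST(f) \ {ε} = { 'f' }
In X → T: T is at the end, add FOLLOW(X)
In X → Y Y T: T is at the end, add FOLLOW(X)

The FOLLOW sets referred to above (computed the same way, to a fixed point):
  FOLLOW(X) = { 'd' }

Taking the union: FOLLOW(T) = { $, 'd', 'f' }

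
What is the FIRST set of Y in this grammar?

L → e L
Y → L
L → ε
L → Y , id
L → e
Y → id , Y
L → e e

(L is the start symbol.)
{ ',', 'e', 'id', ε }

To compute FIRST(Y), examine every production with Y on the left-hand side, reading each right-hand side left to right until a non-nullable symbol is reached.

FIRST sets of the other non-terminals involved (by the same procedure, iterated to a fixed point):
  FIRST(L) = { ',', 'e', 'id', ε }

From Y → L:
  - L is a non-terminal: add FIRST(L) \ {ε} = { ',', 'e', 'id' }
    L is nullable and nothing follows, so the whole right-hand side can vanish: ε ∈ FIRST(Y)
From Y → id , Y:
  - id is a terminal: add 'id' and stop

Collecting: FIRST(Y) = { ',', 'e', 'id', ε }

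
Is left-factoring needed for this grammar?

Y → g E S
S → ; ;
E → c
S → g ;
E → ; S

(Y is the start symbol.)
No, left-factoring is not needed

Left-factoring is needed when two productions for the same non-terminal
share a common prefix on the right-hand side.

Productions for S:
  S → ; ;
  S → g ;
Productions for E:
  E → c
  E → ; S

No common prefixes found.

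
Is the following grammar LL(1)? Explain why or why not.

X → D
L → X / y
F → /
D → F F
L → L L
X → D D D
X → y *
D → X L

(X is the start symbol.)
No. Predict set conflict for X: { '/', 'y' }

A grammar is LL(1) if for each non-terminal N with multiple productions, the predict sets of those productions are pairwise disjoint, where PREDICT(N → α) = (FIRST(α) \ {ε}) ∪ (FOLLOW(N) if α ⇒* ε).

Relevant sets:
  FIRST(D) = { '/', 'y' }
  FIRST(X) = { '/', 'y' }
  FIRST(L) = { '/', 'y' }
  FIRST(F) = { '/' }

For X:
  PREDICT(X → D) = { '/', 'y' }
  PREDICT(X → D D D) = { '/', 'y' }
  PREDICT(X → y '*') = { 'y' }
For L:
  PREDICT(L → X '/' y) = { '/', 'y' }
  PREDICT(L → L L) = { '/', 'y' }
For D:
  PREDICT(D → F F) = { '/' }
  PREDICT(D → X L) = { '/', 'y' }
F has a single production, so nothing to check there.

Conflict found: Predict set conflict for X: { '/', 'y' }
The grammar is NOT LL(1).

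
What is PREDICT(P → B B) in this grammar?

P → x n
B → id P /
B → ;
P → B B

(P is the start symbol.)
PREDICT(P → B B) = (FIRST(RHS) \ {ε}) ∪ (FOLLOW(P) if ε ∈ FIRST(RHS), i.e. RHS ⇒* ε)
FIRST(B) = { ';', 'id' }
FIRST(B B) = { ';', 'id' }
ε ∉ FIRST(B B), so FOLLOW(P) is not added.
PREDICT(P → B B) = { ';', 'id' }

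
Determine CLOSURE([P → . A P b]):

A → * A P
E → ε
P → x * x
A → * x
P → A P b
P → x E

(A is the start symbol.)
{ [A → . * A P], [A → . * x], [P → . A P b] }

To compute CLOSURE, for each item [A → α.Bβ] where B is a non-terminal, add [B → .γ] for all productions B → γ; repeat for the newly added items until nothing changes.

Start with: [P → . A P b]
  [P → . A P b] has the dot before A: add [A → . * A P], [A → . * x]
No further items can be added.

CLOSURE = { [A → . * A P], [A → . * x], [P → . A P b] }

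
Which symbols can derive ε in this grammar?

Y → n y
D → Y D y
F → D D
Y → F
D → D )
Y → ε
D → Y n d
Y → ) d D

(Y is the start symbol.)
{ 'Y' }

ε-productions: Y → ε
So Y is immediately nullable.
No further non-terminal can be added: every production for the remaining non-terminals contains a terminal or a non-nullable non-terminal.
Nullable = { 'Y' }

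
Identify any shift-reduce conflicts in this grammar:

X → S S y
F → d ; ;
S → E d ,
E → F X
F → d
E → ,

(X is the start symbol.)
Augment with X' → X and build the canonical LR(0) collection (I0 = CLOSURE({[X' → . X]}), then GOTO on every symbol after a dot until no new states appear). It has 14 states:
  I0: { [E → . ,], [E → . F X], [F → . d ; ;], [F → . d], [S → . E d ,], [X → . S S y], [X' → . X] }  — shift
  I1: { [E → , .] }  — reduce
  I2: { [S → E . d ,] }  — shift
  I3: { [E → . ,], [E → . F X], [E → F . X], [F → . d ; ;], [F → . d], [S → . E d ,], [X → . S S y] }  — shift
  I4: { [E → . ,], [E → . F X], [F → . d ; ;], [F → . d], [S → . E d ,], [X → S . S y] }  — shift
  I5: { [X' → X .] }  — accept
  I6: { [F → d . ; ;], [F → d .] }  — shift, reduce
  I7: { [F → d ; . ;] }  — shift
  I8: { [F → d ; ; .] }  — reduce
  I9: { [X → S S . y] }  — shift
  I10: { [X → S S y .] }  — reduce
  I11: { [E → F X .] }  — reduce
  I12: { [S → E d . ,] }  — shift
  I13: { [S → E d , .] }  — reduce

I6 contains reduce item [F → d .] and shift item [F → d . ; ;] — shift-reduce conflict.

Answer: Yes — I6: [F → d .] vs [F → d . ; ;]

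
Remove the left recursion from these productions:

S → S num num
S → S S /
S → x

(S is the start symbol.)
S is directly left-recursive. The standard transformation for
  A → A α₁ | ... | A α_m | β₁ | ... | β_n
is
  A  → β₁ A' | ... | β_n A'
  A' → α₁ A' | ... | α_m A' | ε

S → x becomes S → x S'
S → S num num becomes S' → num num S'
S → S S / becomes S' → S / S'
Add S' → ε

Resulting grammar:
S → x S'
S' → num num S'
S' → S / S'
S' → ε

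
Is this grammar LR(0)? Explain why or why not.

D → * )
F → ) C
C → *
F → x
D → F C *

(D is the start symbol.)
Augment with D' → D and build the canonical LR(0) collection (I0 = CLOSURE({[D' → . D]}), then GOTO on every symbol after a dot until no new states appear). It has 11 states:
  I0: { [D → . * )], [D → . F C *], [D' → . D], [F → . ) C], [F → . x] }  — shift
  I1: { [C → . *], [F → ) . C] }  — shift
  I2: { [D → * . )] }  — shift
  I3: { [D' → D .] }  — accept
  I4: { [C → . *], [D → F . C *] }  — shift
  I5: { [F → x .] }  — reduce
  I6: { [C → * .] }  — reduce
  I7: { [D → F C . *] }  — shift
  I8: { [D → F C * .] }  — reduce
  I9: { [D → * ) .] }  — reduce
  I10: { [F → ) C .] }  — reduce

Every state is either a pure shift/goto state or contains exactly one complete item and nothing to shift — no conflicts. The grammar is LR(0).

Answer: Yes, the grammar is LR(0)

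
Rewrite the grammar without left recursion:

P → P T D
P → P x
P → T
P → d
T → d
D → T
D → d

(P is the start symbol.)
P is directly left-recursive. The standard transformation for
  A → A α₁ | ... | A α_m | β₁ | ... | β_n
is
  A  → β₁ A' | ... | β_n A'
  A' → α₁ A' | ... | α_m A' | ε

P → T becomes P → T P'
P → d becomes P → d P'
P → P T D becomes P' → T D P'
P → P x becomes P' → x P'
Add P' → ε

Productions for other non-terminals are unchanged:
  T → d
  D → T
  D → d

Resulting grammar:
P → T P'
P → d P'
P' → T D P'
P' → x P'
P' → ε
T → d
D → T
D → d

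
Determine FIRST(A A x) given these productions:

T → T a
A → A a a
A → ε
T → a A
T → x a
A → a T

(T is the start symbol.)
{ 'a', 'x' }

FIRST sets of the non-terminals involved (from the grammar, by fixed-point iteration):
  FIRST(A) = { 'a', ε }

To compute FIRST(A A x), process the symbols left to right:
Symbol A is a non-terminal. Add FIRST(A) \ {ε} = { 'a' }
A is nullable (ε ∈ FIRST(A)), continue to the next symbol.
Symbol A is a non-terminal. Add FIRST(A) \ {ε} = { 'a' }
A is nullable (ε ∈ FIRST(A)), continue to the next symbol.
Symbol x is a terminal. Add 'x' and stop.
FIRST(A A x) = { 'a', 'x' }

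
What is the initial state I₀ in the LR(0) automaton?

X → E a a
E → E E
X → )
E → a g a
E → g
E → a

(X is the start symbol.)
{ [E → . E E], [E → . a g a], [E → . a], [E → . g], [X → . )], [X → . E a a], [X' → . X] }

First, augment the grammar with X' → X
I₀ = CLOSURE({ [X' → . X] }):
  [X' → . X] has the dot before X: add [X → . E a a], [X → . )]
  [X → . E a a] has the dot before E: add [E → . E E], [E → . a g a], [E → . g], [E → . a]
No further items can be added.

I₀ = { [E → . E E], [E → . a g a], [E → . a], [E → . g], [X → . )], [X → . E a a], [X' → . X] }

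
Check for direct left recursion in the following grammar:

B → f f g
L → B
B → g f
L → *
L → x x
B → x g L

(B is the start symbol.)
No direct left recursion

Direct left recursion occurs when N → N α for some non-terminal N (the right-hand side begins with the left-hand side itself).

B → f f g: starts with f
L → B: starts with B
B → g f: starts with g
L → *: starts with '*'
L → x x: starts with x
B → x g L: starts with x

No direct left recursion found.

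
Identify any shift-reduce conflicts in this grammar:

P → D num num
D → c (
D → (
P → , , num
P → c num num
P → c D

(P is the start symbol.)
No shift-reduce conflicts

A shift-reduce conflict occurs when an LR(0) state has both:
  - a complete (reduce) item [A → α .] (dot at the end), and
  - a shift item [B → β . c γ] (dot before a terminal).

Augment with P' → P and build the canonical LR(0) collection (I0 = CLOSURE({[P' → . P]}), then GOTO on every symbol after a dot until no new states appear). It has 16 states:
  I0: { [D → . (], [D → . c (], [P → . , , num], [P → . D num num], [P → . c D], [P → . c num num], [P' → . P] }  — shift
  I1: { [D → ( .] }  — reduce
  I2: { [P → , . , num] }  — shift
  I3: { [P → D . num num] }  — shift
  I4: { [P' → P .] }  — accept
  I5: { [D → . (], [D → . c (], [D → c . (], [P → c . D], [P → c . num num] }  — shift
  I6: { [D → ( .], [D → c ( .] }  — 2 reduces
  I7: { [P → c D .] }  — reduce
  I8: { [D → c . (] }  — shift
  I9: { [P → c num . num] }  — shift
  I10: { [P → c num num .] }  — reduce
  I11: { [D → c ( .] }  — reduce
  I12: { [P → D num . num] }  — shift
  I13: { [P → D num num .] }  — reduce
  I14: { [P → , , . num] }  — shift
  I15: { [P → , , num .] }  — reduce

No state contains both a complete item and a shift item.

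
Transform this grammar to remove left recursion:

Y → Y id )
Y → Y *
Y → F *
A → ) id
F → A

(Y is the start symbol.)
Y is directly left-recursive. The standard transformation for
  A → A α₁ | ... | A α_m | β₁ | ... | β_n
is
  A  → β₁ A' | ... | β_n A'
  A' → α₁ A' | ... | α_m A' | ε

Y → F * becomes Y → F * Y'
Y → Y id ) becomes Y' → id ) Y'
Y → Y * becomes Y' → * Y'
Add Y' → ε

Productions for other non-terminals are unchanged:
  A → ) id
  F → A

Resulting grammar:
Y → F * Y'
Y' → id ) Y'
Y' → * Y'
Y' → ε
A → ) id
F → A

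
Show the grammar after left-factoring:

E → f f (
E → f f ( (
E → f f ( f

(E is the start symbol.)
Left-factoring transforms A → αβ₁ | αβ₂ into A → αA' and A' → β₁ | β₂
(α is the longest common prefix among the alternatives). Repeat until
no nonterminal has two alternatives with a common prefix.

Round 1: E has alternatives sharing prefix 'f f ('. Introduce E': E → f f ( E'
  Add: E' → ε
  Add: E' → (
  Add: E' → f

No remaining common prefixes — done.

Resulting grammar:
E → f f ( E'
E' → ε
E' → (
E' → f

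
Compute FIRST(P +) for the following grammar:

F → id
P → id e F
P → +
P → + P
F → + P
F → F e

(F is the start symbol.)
FIRST sets of the non-terminals involved (from the grammar, by fixed-point iteration):
  FIRST(P) = { '+', 'id' }

To compute FIRST(P +), process the symbols left to right:
Symbol P is a non-terminal. Add FIRST(P) \ {ε} = { '+', 'id' }
P is not nullable (ε ∉ FIRST(P)), so stop here.
FIRST(P +) = { '+', 'id' }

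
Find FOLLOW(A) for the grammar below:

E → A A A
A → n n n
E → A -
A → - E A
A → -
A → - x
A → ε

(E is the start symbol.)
In E → A A A: A is followed by A A, add FIRST(A A) \ {ε} = { '-', 'n' }
  A A is nullable, so also add FOLLOW(E)
In E → A A A: A is followed by A, add FIRST(A) \ {ε} = { '-', 'n' }
  A is nullable, so also add FOLLOW(E)
In E → A A A: A is at the end, add FOLLOW(E)
In E → A -: A is followed by '-', add FIRST('-') \ {ε} = { '-' }
In A → - E A: A is at the end; this adds FOLLOW(A) to itself — nothing new

The FOLLOW sets referred to above (computed the same way, to a fixed point):
  FOLLOW(E) = { $, '-', 'n' }

Taking the union: FOLLOW(A) = { $, '-', 'n' }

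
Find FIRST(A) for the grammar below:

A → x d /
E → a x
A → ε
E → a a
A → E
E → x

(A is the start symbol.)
To compute FIRST(A), examine every production with A on the left-hand side, reading each right-hand side left to right until a non-nullable symbol is reached.

FIRST sets of the other non-terminals involved (by the same procedure, iterated to a fixed point):
  FIRST(E) = { 'a', 'x' }

From A → x d /:
  - x is a terminal: add 'x' and stop
From A → ε:
  - ε-production, so ε ∈ FIRST(A)
From A → E:
  - E is a non-terminal: add FIRST(E) \ {ε} = { 'a', 'x' }
    E is not nullable, so stop

Collecting: FIRST(A) = { 'a', 'x', ε }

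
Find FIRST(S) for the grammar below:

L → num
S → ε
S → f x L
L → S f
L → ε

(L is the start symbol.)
{ 'f', ε }

To compute FIRST(S), examine every production with S on the left-hand side, reading each right-hand side left to right until a non-nullable symbol is reached.

From S → ε:
  - ε-production, so ε ∈ FIRST(S)
From S → f x L:
  - f is a terminal: add 'f' and stop

Collecting: FIRST(S) = { 'f', ε }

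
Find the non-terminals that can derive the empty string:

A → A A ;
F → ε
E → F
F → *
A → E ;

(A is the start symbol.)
{ 'E', 'F' }

ε-productions: F → ε
So F is immediately nullable.
E → F: every symbol on the right is nullable, so E is nullable too.
No further non-terminal can be added: every production for the remaining non-terminals contains a terminal or a non-nullable non-terminal.
Nullable = { 'E', 'F' }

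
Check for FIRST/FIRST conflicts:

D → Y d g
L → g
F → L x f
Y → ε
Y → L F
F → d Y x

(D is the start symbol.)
No FIRST/FIRST conflicts.

A FIRST/FIRST conflict occurs when two productions N → α and N → β for the same non-terminal have FIRST(α) ∩ FIRST(β) ≠ ∅ (with ε ∈ FIRST of a nullable right-hand side, so two nullable alternatives also conflict).

FIRST sets of the non-terminals at (or reachable through a nullable prefix from) the front of some alternative:
  FIRST(L) = { 'g' }

Productions for F:
  F → L x f: FIRST = { 'g' }
  F → d Y x: FIRST = { 'd' }
Productions for Y:
  Y → ε: FIRST = { ε }
  Y → L F: FIRST = { 'g' }
D, L have only one production, so no FIRST/FIRST conflict is possible there.

All alternatives of each non-terminal have pairwise disjoint FIRST sets.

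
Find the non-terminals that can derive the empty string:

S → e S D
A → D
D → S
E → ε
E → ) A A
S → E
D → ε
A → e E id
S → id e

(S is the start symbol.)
A non-terminal is nullable if it can derive ε (the empty string): either it has an ε-production, or it has a production whose right-hand side consists entirely of nullable non-terminals.

ε-productions: E → ε, D → ε
So E, D are immediately nullable.
A → D: every symbol on the right is nullable, so A is nullable too.
S → E: every symbol on the right is nullable, so S is nullable too.
Every non-terminal is now nullable.
Nullable = { 'A', 'D', 'E', 'S' }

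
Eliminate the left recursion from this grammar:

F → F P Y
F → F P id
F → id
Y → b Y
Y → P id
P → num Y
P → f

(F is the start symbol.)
F → id F'
F' → P Y F'
F' → P id F'
F' → ε
Y → b Y
Y → P id
P → num Y
P → f

F is directly left-recursive. The standard transformation for
  A → A α₁ | ... | A α_m | β₁ | ... | β_n
is
  A  → β₁ A' | ... | β_n A'
  A' → α₁ A' | ... | α_m A' | ε

F → id becomes F → id F'
F → F P Y becomes F' → P Y F'
F → F P id becomes F' → P id F'
Add F' → ε

Productions for other non-terminals are unchanged:
  Y → b Y
  Y → P id
  P → num Y
  P → f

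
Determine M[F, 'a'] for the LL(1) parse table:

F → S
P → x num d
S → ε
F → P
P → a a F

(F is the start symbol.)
To find M[F, 'a'], we find productions for F where 'a' is in the predict set (PREDICT(N → α) = (FIRST(α) \ {ε}) ∪ (FOLLOW(N) if α ⇒* ε)).

Relevant sets:
  FIRST(S) = { ε }
  FIRST(P) = { 'a', 'x' }
  FOLLOW(F) = { $ }

F → S: PREDICT = { $ }
F → P: PREDICT = { 'a', 'x' }
  'a' is in predict set, so this production goes in M[F, 'a']

M[F, 'a'] = F → P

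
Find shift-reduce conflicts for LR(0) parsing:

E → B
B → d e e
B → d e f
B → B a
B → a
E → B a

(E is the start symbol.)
Augment with E' → E and build the canonical LR(0) collection (I0 = CLOSURE({[E' → . E]}), then GOTO on every symbol after a dot until no new states appear). It has 9 states:
  I0: { [B → . B a], [B → . a], [B → . d e e], [B → . d e f], [E → . B a], [E → . B], [E' → . E] }  — shift
  I1: { [B → B . a], [E → B . a], [E → B .] }  — shift, reduce
  I2: { [E' → E .] }  — accept
  I3: { [B → a .] }  — reduce
  I4: { [B → d . e e], [B → d . e f] }  — shift
  I5: { [B → d e . e], [B → d e . f] }  — shift
  I6: { [B → d e e .] }  — reduce
  I7: { [B → d e f .] }  — reduce
  I8: { [B → B a .], [E → B a .] }  — 2 reduces

I1 contains reduce item [E → B .] and shift items [B → B . a], [E → B . a] — shift-reduce conflict.

Answer: Yes — I1: [E → B .] vs [B → B . a]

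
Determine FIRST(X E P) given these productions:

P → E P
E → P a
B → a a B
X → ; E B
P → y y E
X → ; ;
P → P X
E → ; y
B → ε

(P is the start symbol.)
{ ';' }

FIRST sets of the non-terminals involved (from the grammar, by fixed-point iteration):
  FIRST(X) = { ';' }

To compute FIRST(X E P), process the symbols left to right:
Symbol X is a non-terminal. Add FIRST(X) \ {ε} = { ';' }
X is not nullable (ε ∉ FIRST(X)), so stop here.
FIRST(X E P) = { ';' }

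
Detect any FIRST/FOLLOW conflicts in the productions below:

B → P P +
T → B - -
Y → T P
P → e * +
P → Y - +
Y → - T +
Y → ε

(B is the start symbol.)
Yes. Y → T P with FOLLOW(Y) on { '-' }; Y → '-' T '+' with FOLLOW(Y) on { '-' }

A FIRST/FOLLOW conflict occurs when a non-terminal N has a nullable alternative N → β (β ⇒* ε) and another alternative N → α with FIRST(α) ∩ FOLLOW(N) ≠ ∅: on such a lookahead the parser cannot decide between expanding α and letting N vanish via β.

Nullable non-terminals: Y.
FIRST sets used below: FIRST(T) = { '-', 'e' }

Y: nullable alternative(s) Y → ε; FOLLOW(Y) = { '-' }
  Y → T P: FIRST \ {ε} = { '-', 'e' } — overlaps FOLLOW(Y) on { '-' }: CONFLICT
  Y → - T +: FIRST \ {ε} = { '-' } — overlaps FOLLOW(Y) on { '-' }: CONFLICT
  Y → ε: FIRST \ {ε} = { } — this is the only nullable alternative, skip

B, P, T have no nullable alternative, so no FIRST/FOLLOW check is needed there.

So the grammar has 2 FIRST/FOLLOW conflicts (marked CONFLICT above).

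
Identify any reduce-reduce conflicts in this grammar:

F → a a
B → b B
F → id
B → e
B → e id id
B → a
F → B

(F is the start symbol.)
Augment with F' → F and build the canonical LR(0) collection (I0 = CLOSURE({[F' → . F]}), then GOTO on every symbol after a dot until no new states appear). It has 12 states:
  I0: { [B → . a], [B → . b B], [B → . e id id], [B → . e], [F → . B], [F → . a a], [F → . id], [F' → . F] }  — shift
  I1: { [F → B .] }  — reduce
  I2: { [F' → F .] }  — accept
  I3: { [B → a .], [F → a . a] }  — shift, reduce
  I4: { [B → . a], [B → . b B], [B → . e id id], [B → . e], [B → b . B] }  — shift
  I5: { [B → e . id id], [B → e .] }  — shift, reduce
  I6: { [F → id .] }  — reduce
  I7: { [B → e id . id] }  — shift
  I8: { [B → e id id .] }  — reduce
  I9: { [B → b B .] }  — reduce
  I10: { [B → a .] }  — reduce
  I11: { [F → a a .] }  — reduce

No state contains more than one complete item.

Answer: No reduce-reduce conflicts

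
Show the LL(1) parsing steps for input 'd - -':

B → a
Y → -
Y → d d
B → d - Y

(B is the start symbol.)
LL(1) parsing maintains a stack (initially the start symbol over $) and the input. At each step: if the stack top is a terminal, match it against the current input token; if it is a non-terminal N, replace it with the RHS of M[N, lookahead] (the unique production whose predict set contains the lookahead).

Stack is shown with the top on the left.

Stack    Input    Action
------------------------
B $      d - - $  output B → d - Y
d - Y $  d - - $  match 'd'
- Y $    - - $    match '-'
Y $      - $      output Y → -
- $      - $      match '-'
$        $        accept

The string is accepted.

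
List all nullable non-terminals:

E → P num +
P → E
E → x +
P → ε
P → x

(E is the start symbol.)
{ 'P' }

A non-terminal is nullable if it can derive ε (the empty string): either it has an ε-production, or it has a production whose right-hand side consists entirely of nullable non-terminals.

ε-productions: P → ε
So P is immediately nullable.
No further non-terminal can be added: every production for the remaining non-terminals contains a terminal or a non-nullable non-terminal.
Nullable = { 'P' }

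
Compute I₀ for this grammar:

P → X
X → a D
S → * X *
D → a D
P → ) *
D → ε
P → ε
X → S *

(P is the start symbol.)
{ [P → . ) *], [P → . X], [P → .], [P' → . P], [S → . * X *], [X → . S *], [X → . a D] }

First, augment the grammar with P' → P
I₀ = CLOSURE({ [P' → . P] }):
  [P' → . P] has the dot before P: add [P → . X], [P → . ) *], [P → .]
  [P → . X] has the dot before X: add [X → . a D], [X → . S *]
  [X → . S *] has the dot before S: add [S → . * X *]
No further items can be added.

I₀ = { [P → . ) *], [P → . X], [P → .], [P' → . P], [S → . * X *], [X → . S *], [X → . a D] }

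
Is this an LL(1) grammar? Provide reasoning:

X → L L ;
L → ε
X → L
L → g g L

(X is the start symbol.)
A grammar is LL(1) if for each non-terminal N with multiple productions, the predict sets of those productions are pairwise disjoint, where PREDICT(N → α) = (FIRST(α) \ {ε}) ∪ (FOLLOW(N) if α ⇒* ε).

Relevant sets:
  FIRST(L) = { 'g', ε }
  FOLLOW(X) = { $ }
  FOLLOW(L) = { $, ';', 'g' }

For X:
  PREDICT(X → L L ';') = { ';', 'g' }
  PREDICT(X → L) = { $, 'g' }
For L:
  PREDICT(L → ε) = { $, ';', 'g' }
  PREDICT(L → g g L) = { 'g' }

Conflict found: Predict set conflict for X: { 'g' }
The grammar is NOT LL(1).

Answer: No. Predict set conflict for X: { 'g' }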